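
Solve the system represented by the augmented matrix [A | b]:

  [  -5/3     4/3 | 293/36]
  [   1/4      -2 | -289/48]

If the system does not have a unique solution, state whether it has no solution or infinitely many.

Row-reduce the augmented matrix:
R1 ← R1 / (-5/3).
R2 ← R2 − 1/4·R1.
R2 ← R2 / (-9/5).
R1 ← R1 + 4/5·R2.
Reading off the reduced rows gives x_1 = -11/4, x_2 = 8/3.

x_1 = -11/4, x_2 = 8/3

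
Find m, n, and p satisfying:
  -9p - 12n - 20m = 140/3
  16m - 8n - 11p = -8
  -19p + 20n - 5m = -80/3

m = -4/3, n = -5/3, p = 0

Row-reduce the augmented matrix:
R1 ← R1 / (-20).
R2 ← R2 − 16·R1.
R3 ← R3 + 5·R1.
R2 ← R2 / (-88/5).
R1 ← R1 − 3/5·R2.
R3 ← R3 − 23·R2.
R3 ← R3 / (-3567/88).
R1 ← R1 + 15/88·R3.
R2 ← R2 − 91/88·R3.
Reading off the reduced rows gives m = -4/3, n = -5/3, p = 0.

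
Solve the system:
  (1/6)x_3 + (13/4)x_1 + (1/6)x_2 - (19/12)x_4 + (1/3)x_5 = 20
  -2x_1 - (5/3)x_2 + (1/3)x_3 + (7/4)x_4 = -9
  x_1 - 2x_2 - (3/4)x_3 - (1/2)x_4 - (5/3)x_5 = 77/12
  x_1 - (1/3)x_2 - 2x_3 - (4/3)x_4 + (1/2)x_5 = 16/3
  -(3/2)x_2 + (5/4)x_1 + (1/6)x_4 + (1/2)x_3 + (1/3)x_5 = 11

infinitely many solutions

Row-reduce:
R1 ← R1 / (13/4).
R2 ← R2 + 2·R1.
R3 ← R3 − 1·R1.
R4 ← R4 − 1·R1.
R5 ← R5 − 5/4·R1.
R2 ← R2 / (-61/39).
R1 ← R1 − 2/39·R2.
R3 ← R3 + 80/39·R2.
R4 ← R4 + 5/13·R2.
R5 ← R5 + 61/39·R2.
R3 ← R3 / (-335/244).
R1 ← R1 − 4/61·R3.
R2 ← R2 + 17/61·R3.
R4 ← R4 + 395/183·R3.
R4 ← R4 / (1405/2412).
R1 ← R1 + 1027/2010·R4.
R2 ← R2 + 1153/4020·R4.
R3 ← R3 − 754/1005·R4.
Rank is 4 with 5 unknowns, leaving x_5 free.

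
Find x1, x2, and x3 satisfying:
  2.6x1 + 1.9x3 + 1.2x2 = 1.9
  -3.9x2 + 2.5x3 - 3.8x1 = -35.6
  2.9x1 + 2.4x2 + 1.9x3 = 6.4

Row-reduce the augmented matrix:
R1 ← R1 / (13/5).
R2 ← R2 + 19/5·R1.
R3 ← R3 − 29/10·R1.
R2 ← R2 / (-279/130).
R1 ← R1 − 6/13·R2.
R3 ← R3 − 69/65·R2.
R3 ← R3 / (4447/1860).
R1 ← R1 − 347/186·R3.
R2 ← R2 + 686/279·R3.
Reading off the reduced rows gives x1 = 3, x2 = 3, x3 = -5.

x1 = 3, x2 = 3, x3 = -5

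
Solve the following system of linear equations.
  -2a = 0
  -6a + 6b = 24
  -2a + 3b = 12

Row-reduce the augmented matrix:
R1 ← R1 / (-2).
R2 ← R2 + 6·R1.
R3 ← R3 + 2·R1.
R2 ← R2 / (6).
R3 ← R3 − 3·R2.
R3 reduces to 0 = 0, so the extra equation is consistent.
Reading off the reduced rows gives a = 0, b = 4.

a = 0, b = 4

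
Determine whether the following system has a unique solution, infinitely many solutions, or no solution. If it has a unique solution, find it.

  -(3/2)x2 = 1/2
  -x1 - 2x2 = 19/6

x1 = -5/2, x2 = -1/3

Row-reduce the augmented matrix:
Swap R1 and R2.
R1 ← R1 / (-1).
R2 ← R2 / (-3/2).
R1 ← R1 − 2·R2.
Reading off the reduced rows gives x1 = -5/2, x2 = -1/3.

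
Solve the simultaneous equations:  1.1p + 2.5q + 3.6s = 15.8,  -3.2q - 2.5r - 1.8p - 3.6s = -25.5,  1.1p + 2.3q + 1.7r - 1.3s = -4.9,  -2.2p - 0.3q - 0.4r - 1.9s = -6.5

Row-reduce the augmented matrix:
R1 ← R1 / (11/10).
R2 ← R2 + 9/5·R1.
R3 ← R3 − 11/10·R1.
R4 ← R4 + 11/5·R1.
R2 ← R2 / (49/55).
R1 ← R1 − 25/11·R2.
R3 ← R3 + 1/5·R2.
R4 ← R4 − 47/10·R2.
R3 ← R3 / (279/245).
R1 ← R1 − 625/98·R3.
R2 ← R2 + 275/98·R3.
R4 ← R4 − 12533/980·R3.
R4 ← R4 / (473933/11160).
R1 ← R1 − 24541/1116·R4.
R2 ← R2 + 9191/1116·R4.
R3 ← R3 + 2149/558·R4.
Reading off the reduced rows gives p = -3, q = -1, r = 5, s = 6.

p = -3, q = -1, r = 5, s = 6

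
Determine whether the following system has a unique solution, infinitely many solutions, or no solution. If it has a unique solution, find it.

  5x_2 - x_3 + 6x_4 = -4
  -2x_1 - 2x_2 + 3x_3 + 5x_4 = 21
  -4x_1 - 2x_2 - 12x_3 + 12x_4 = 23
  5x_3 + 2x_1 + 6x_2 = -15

Row-reduce:
Swap R1 and R2.
R1 ← R1 / (-2).
R3 ← R3 + 4·R1.
R4 ← R4 − 2·R1.
R2 ← R2 / (5).
R1 ← R1 − 1·R2.
R3 ← R3 − 2·R2.
R4 ← R4 − 4·R2.
R3 ← R3 / (-88/5).
R1 ← R1 + 13/10·R3.
R2 ← R2 + 1/5·R3.
R4 ← R4 − 44/5·R3.
Row 4 reduces to 0 = 1/2, a contradiction. The system is inconsistent.

no solution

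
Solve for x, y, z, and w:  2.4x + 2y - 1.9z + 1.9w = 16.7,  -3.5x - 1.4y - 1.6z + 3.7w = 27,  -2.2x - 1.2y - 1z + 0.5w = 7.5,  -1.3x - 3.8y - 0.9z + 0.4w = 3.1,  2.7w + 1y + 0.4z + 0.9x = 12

x = -1, y = 1, z = -4, w = 5

Row-reduce the augmented matrix:
R1 ← R1 / (12/5).
R2 ← R2 + 7/2·R1.
R3 ← R3 + 11/5·R1.
R4 ← R4 + 13/10·R1.
R5 ← R5 − 9/10·R1.
R2 ← R2 / (91/60).
R1 ← R1 − 5/6·R2.
R3 ← R3 − 19/30·R2.
R4 ← R4 + 163/60·R2.
R5 ← R5 − 1/4·R2.
R3 ← R3 / (-417/455).
R1 ← R1 − 293/182·R3.
R2 ← R2 + 1049/364·R3.
R4 ← R4 + 888/91·R3.
R5 ← R5 − 834/455·R3.
R4 ← R4 / (12456/695).
R1 ← R1 + 5959/1668·R4.
R2 ← R2 − 19063/3336·R4.
R3 ← R3 − 419/834·R4.
R5 reduces to 0 = 0, so the extra equation is consistent.
Reading off the reduced rows gives x = -1, y = 1, z = -4, w = 5.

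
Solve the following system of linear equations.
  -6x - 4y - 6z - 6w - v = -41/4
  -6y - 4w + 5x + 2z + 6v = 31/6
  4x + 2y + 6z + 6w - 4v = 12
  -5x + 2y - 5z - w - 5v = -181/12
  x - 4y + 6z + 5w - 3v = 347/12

Row-reduce the augmented matrix:
R1 ← R1 / (-6).
R2 ← R2 − 5·R1.
R3 ← R3 − 4·R1.
R4 ← R4 + 5·R1.
R5 ← R5 − 1·R1.
R2 ← R2 / (-28/3).
R1 ← R1 − 2/3·R2.
R3 ← R3 + 2/3·R2.
R4 ← R4 − 16/3·R2.
R5 ← R5 + 14/3·R2.
R3 ← R3 / (31/14).
R1 ← R1 − 11/14·R3.
R2 ← R2 − 9/28·R3.
R4 ← R4 + 12/7·R3.
R5 ← R5 − 13/2·R3.
R4 ← R4 / (28/31).
R1 ← R1 + 18/31·R4.
R2 ← R2 − 18/31·R4.
R3 ← R3 − 37/31·R4.
R5 ← R5 − 23/31·R4.
R5 ← R5 / (741/56).
R1 ← R1 + 27/28·R5.
R2 ← R2 − 97/28·R5.
R3 ← R3 − 251/56·R5.
R4 ← R4 + 317/56·R5.
Reading off the reduced rows gives x = -2, y = -2, z = 5/2, w = 7/3, v = 5/4.

x = -2, y = -2, z = 5/2, w = 7/3, v = 5/4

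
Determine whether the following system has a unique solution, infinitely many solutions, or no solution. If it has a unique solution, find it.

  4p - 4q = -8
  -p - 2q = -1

Row-reduce the augmented matrix:
R1 ← R1 / (4).
R2 ← R2 + 1·R1.
R2 ← R2 / (-3).
R1 ← R1 + 1·R2.
Reading off the reduced rows gives p = -1, q = 1.

p = -1, q = 1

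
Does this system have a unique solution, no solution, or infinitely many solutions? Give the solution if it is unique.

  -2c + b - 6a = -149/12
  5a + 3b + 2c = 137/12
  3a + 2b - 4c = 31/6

Row-reduce the augmented matrix:
R1 ← R1 / (-6).
R2 ← R2 − 5·R1.
R3 ← R3 − 3·R1.
R2 ← R2 / (23/6).
R1 ← R1 + 1/6·R2.
R3 ← R3 − 5/2·R2.
R3 ← R3 / (-120/23).
R1 ← R1 − 8/23·R3.
R2 ← R2 − 2/23·R3.
Reading off the reduced rows gives a = 2, b = 1/4, c = 1/3.

a = 2, b = 1/4, c = 1/3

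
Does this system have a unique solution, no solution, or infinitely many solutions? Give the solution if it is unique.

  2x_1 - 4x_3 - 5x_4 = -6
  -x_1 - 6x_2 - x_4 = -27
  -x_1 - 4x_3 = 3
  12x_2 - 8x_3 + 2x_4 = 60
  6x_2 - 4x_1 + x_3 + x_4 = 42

x_1 = -3, x_2 = 5, x_3 = 0, x_4 = 0

Row-reduce the augmented matrix:
R1 ← R1 / (2).
R2 ← R2 + 1·R1.
R3 ← R3 + 1·R1.
R5 ← R5 + 4·R1.
R2 ← R2 / (-6).
R4 ← R4 − 12·R2.
R5 ← R5 − 6·R2.
R3 ← R3 / (-6).
R1 ← R1 + 2·R3.
R2 ← R2 − 1/3·R3.
R4 ← R4 + 12·R3.
R5 ← R5 + 9·R3.
Swap R4 and R5.
R4 ← R4 / (-35/4).
R1 ← R1 + 5/3·R4.
R2 ← R2 − 4/9·R4.
R3 ← R3 − 5/12·R4.
R5 reduces to 0 = 0, so the extra equation is consistent.
Reading off the reduced rows gives x_1 = -3, x_2 = 5, x_3 = 0, x_4 = 0.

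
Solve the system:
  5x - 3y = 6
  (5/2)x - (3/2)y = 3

Row-reduce:
R1 ← R1 / (5).
R2 ← R2 − 5/2·R1.
Rank is 1 with 2 unknowns, leaving y free.

infinitely many solutions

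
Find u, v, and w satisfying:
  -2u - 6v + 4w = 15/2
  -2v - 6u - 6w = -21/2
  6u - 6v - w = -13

Row-reduce the augmented matrix:
R1 ← R1 / (-2).
R2 ← R2 + 6·R1.
R3 ← R3 − 6·R1.
R2 ← R2 / (16).
R1 ← R1 − 3·R2.
R3 ← R3 + 24·R2.
R3 ← R3 / (-16).
R1 ← R1 − 11/8·R3.
R2 ← R2 + 9/8·R3.
Reading off the reduced rows gives u = -1, v = 3/4, w = 5/2.

u = -1, v = 3/4, w = 5/2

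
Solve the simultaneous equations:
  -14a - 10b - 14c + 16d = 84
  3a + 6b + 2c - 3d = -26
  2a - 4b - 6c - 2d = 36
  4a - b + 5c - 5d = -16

infinitely many solutions

Row-reduce:
R1 ← R1 / (-14).
R2 ← R2 − 3·R1.
R3 ← R3 − 2·R1.
R4 ← R4 − 4·R1.
R2 ← R2 / (27/7).
R1 ← R1 − 5/7·R2.
R3 ← R3 + 38/7·R2.
R4 ← R4 + 27/7·R2.
R3 ← R3 / (-254/27).
R1 ← R1 − 32/27·R3.
R2 ← R2 + 7/27·R3.
Rank is 3 with 4 unknowns, leaving d free.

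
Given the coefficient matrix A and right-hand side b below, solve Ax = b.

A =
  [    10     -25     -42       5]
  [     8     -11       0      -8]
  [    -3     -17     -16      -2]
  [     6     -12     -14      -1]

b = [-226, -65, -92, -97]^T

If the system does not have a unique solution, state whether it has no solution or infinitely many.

Row-reduce:
R1 ← R1 / (10).
R2 ← R2 − 8·R1.
R3 ← R3 + 3·R1.
R4 ← R4 − 6·R1.
R2 ← R2 / (9).
R1 ← R1 + 5/2·R2.
R3 ← R3 + 49/2·R2.
R4 ← R4 − 3·R2.
R3 ← R3 / (943/15).
R1 ← R1 − 77/15·R3.
R2 ← R2 − 56/15·R3.
Rank is 3 with 4 unknowns, leaving x_4 free.

infinitely many solutions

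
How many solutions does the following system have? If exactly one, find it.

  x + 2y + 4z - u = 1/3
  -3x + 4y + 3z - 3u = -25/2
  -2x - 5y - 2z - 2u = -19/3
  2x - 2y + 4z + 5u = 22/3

Row-reduce the augmented matrix:
R2 ← R2 + 3·R1.
R3 ← R3 + 2·R1.
R4 ← R4 − 2·R1.
R2 ← R2 / (10).
R1 ← R1 − 2·R2.
R3 ← R3 + 1·R2.
R4 ← R4 + 6·R2.
R3 ← R3 / (15/2).
R1 ← R1 − 1·R3.
R2 ← R2 − 3/2·R3.
R4 ← R4 − 5·R3.
R4 ← R4 / (97/15).
R1 ← R1 − 61/75·R4.
R2 ← R2 − 8/25·R4.
R3 ← R3 + 46/75·R4.
Reading off the reduced rows gives x = 3, y = 0, z = -1/2, u = 2/3.

x = 3, y = 0, z = -1/2, u = 2/3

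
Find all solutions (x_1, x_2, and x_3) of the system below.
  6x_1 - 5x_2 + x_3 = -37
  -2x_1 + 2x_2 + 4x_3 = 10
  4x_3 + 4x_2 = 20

x_1 = -1, x_2 = 6, x_3 = -1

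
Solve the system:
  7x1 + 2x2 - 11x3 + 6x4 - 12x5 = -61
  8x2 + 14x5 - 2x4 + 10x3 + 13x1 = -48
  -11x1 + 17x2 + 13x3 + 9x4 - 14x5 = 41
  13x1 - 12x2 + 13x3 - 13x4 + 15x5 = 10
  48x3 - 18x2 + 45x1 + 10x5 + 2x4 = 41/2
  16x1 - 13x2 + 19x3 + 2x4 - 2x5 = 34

Row-reduce:
R1 ← R1 / (7).
R2 ← R2 − 13·R1.
R3 ← R3 + 11·R1.
R4 ← R4 − 13·R1.
R5 ← R5 − 45·R1.
R6 ← R6 − 16·R1.
R2 ← R2 / (30/7).
R1 ← R1 − 2/7·R2.
R3 ← R3 − 141/7·R2.
R4 ← R4 + 110/7·R2.
R5 ← R5 + 216/7·R2.
R6 ← R6 + 123/7·R2.
R3 ← R3 / (-1473/10).
R1 ← R1 + 18/5·R3.
R2 ← R2 − 71/10·R3.
R4 ← R4 − 145·R3.
R5 ← R5 − 1689/5·R3.
R6 ← R6 − 1689/10·R3.
R4 ← R4 / (9743/1473).
R1 ← R1 + 334/1473·R4.
R2 ← R2 − 1177/1473·R4.
R3 ← R3 + 802/1473·R4.
R5 ← R5 − 25886/491·R4.
R6 ← R6 − 12943/491·R4.
R5 ← R5 / (1171062/9743).
R1 ← R1 + 5464/29229·R5.
R2 ← R2 − 22151/9743·R5.
R3 ← R3 + 31556/29229·R5.
R4 ← R4 + 44029/9743·R5.
R6 ← R6 − 585531/9743·R5.
Row 6 reduces to 0 = -1/4, a contradiction. The system is inconsistent.

no solution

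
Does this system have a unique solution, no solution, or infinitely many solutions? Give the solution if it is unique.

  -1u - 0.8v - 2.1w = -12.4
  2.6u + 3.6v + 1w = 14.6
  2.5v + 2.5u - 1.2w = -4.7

u = -5, v = 6, w = 6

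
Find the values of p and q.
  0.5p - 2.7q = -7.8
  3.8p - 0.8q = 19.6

p = 6, q = 4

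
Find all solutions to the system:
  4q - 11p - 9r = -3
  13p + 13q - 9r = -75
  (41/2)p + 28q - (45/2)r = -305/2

no solution

Row-reduce:
R1 ← R1 / (-11).
R2 ← R2 − 13·R1.
R3 ← R3 − 41/2·R1.
R2 ← R2 / (195/11).
R1 ← R1 + 4/11·R2.
R3 ← R3 − 390/11·R2.
Row 3 reduces to 0 = -1, a contradiction. The system is inconsistent.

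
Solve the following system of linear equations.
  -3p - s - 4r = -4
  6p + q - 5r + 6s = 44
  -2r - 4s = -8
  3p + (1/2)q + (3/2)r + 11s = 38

infinitely many solutions

Row-reduce:
R1 ← R1 / (-3).
R2 ← R2 − 6·R1.
R4 ← R4 − 3·R1.
R4 ← R4 − 1/2·R2.
R3 ← R3 / (-2).
R1 ← R1 − 4/3·R3.
R2 ← R2 + 13·R3.
R4 ← R4 − 4·R3.
Rank is 3 with 4 unknowns, leaving s free.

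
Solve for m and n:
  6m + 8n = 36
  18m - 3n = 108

m = 6, n = 0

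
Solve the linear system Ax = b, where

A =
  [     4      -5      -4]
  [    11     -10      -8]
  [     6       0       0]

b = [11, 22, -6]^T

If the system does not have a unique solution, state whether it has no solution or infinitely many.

Row-reduce:
R1 ← R1 / (4).
R2 ← R2 − 11·R1.
R3 ← R3 − 6·R1.
R2 ← R2 / (15/4).
R1 ← R1 + 5/4·R2.
R3 ← R3 − 15/2·R2.
Row 3 reduces to 0 = -6, a contradiction. The system is inconsistent.

no solution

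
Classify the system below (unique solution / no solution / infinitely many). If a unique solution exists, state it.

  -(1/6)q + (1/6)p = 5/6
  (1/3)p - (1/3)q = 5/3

Row-reduce:
R1 ← R1 / (1/6).
R2 ← R2 − 1/3·R1.
Rank is 1 with 2 unknowns, leaving q free.

infinitely many solutions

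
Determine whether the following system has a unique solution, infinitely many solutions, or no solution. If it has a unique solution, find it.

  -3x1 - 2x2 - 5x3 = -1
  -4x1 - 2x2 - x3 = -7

infinitely many solutions

Row-reduce:
R1 ← R1 / (-3).
R2 ← R2 + 4·R1.
R2 ← R2 / (2/3).
R1 ← R1 − 2/3·R2.
Rank is 2 with 3 unknowns, leaving x3 free.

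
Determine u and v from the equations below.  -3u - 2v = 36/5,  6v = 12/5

Row-reduce the augmented matrix:
R1 ← R1 / (-3).
R2 ← R2 / (6).
R1 ← R1 − 2/3·R2.
Reading off the reduced rows gives u = -8/3, v = 2/5.

u = -8/3, v = 2/5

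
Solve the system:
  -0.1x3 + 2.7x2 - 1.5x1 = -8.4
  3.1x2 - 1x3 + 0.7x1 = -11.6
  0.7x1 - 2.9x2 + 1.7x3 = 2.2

x1 = -3, x2 = -5, x3 = -6

Row-reduce the augmented matrix:
R1 ← R1 / (-3/2).
R2 ← R2 − 7/10·R1.
R3 ← R3 − 7/10·R1.
R2 ← R2 / (109/25).
R1 ← R1 + 9/5·R2.
R3 ← R3 + 41/25·R2.
R3 ← R3 / (1373/1090).
R1 ← R1 + 239/654·R3.
R2 ← R2 + 157/654·R3.
Reading off the reduced rows gives x1 = -3, x2 = -5, x3 = -6.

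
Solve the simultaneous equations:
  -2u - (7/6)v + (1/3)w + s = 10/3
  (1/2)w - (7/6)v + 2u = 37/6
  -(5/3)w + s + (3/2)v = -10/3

infinitely many solutions

Row-reduce:
R1 ← R1 / (-2).
R2 ← R2 − 2·R1.
R2 ← R2 / (-7/3).
R1 ← R1 − 7/12·R2.
R3 ← R3 − 3/2·R2.
R3 ← R3 / (-95/84).
R1 ← R1 − 1/24·R3.
R2 ← R2 + 5/14·R3.
Rank is 3 with 4 unknowns, leaving s free.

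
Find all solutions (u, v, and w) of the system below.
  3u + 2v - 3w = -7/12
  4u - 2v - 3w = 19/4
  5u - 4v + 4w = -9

u = -4/3, v = -5/3, w = -9/4

Row-reduce the augmented matrix:
R1 ← R1 / (3).
R2 ← R2 − 4·R1.
R3 ← R3 − 5·R1.
R2 ← R2 / (-14/3).
R1 ← R1 − 2/3·R2.
R3 ← R3 + 22/3·R2.
R3 ← R3 / (52/7).
R1 ← R1 + 6/7·R3.
R2 ← R2 + 3/14·R3.
Reading off the reduced rows gives u = -4/3, v = -5/3, w = -9/4.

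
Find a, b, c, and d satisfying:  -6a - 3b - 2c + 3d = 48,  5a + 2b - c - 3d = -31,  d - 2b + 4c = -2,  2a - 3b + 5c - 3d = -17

Row-reduce the augmented matrix:
R1 ← R1 / (-6).
R2 ← R2 − 5·R1.
R4 ← R4 − 2·R1.
R2 ← R2 / (-1/2).
R1 ← R1 − 1/2·R2.
R3 ← R3 + 2·R2.
R4 ← R4 + 4·R2.
R3 ← R3 / (44/3).
R1 ← R1 + 7/3·R3.
R2 ← R2 − 16/3·R3.
R4 ← R4 − 77/3·R3.
R4 ← R4 / (-13/4).
R1 ← R1 + 23/44·R4.
R2 ← R2 + 1/11·R4.
R3 ← R3 − 9/44·R4.
Reading off the reduced rows gives a = -4, b = -4, c = -3, d = 2.

a = -4, b = -4, c = -3, d = 2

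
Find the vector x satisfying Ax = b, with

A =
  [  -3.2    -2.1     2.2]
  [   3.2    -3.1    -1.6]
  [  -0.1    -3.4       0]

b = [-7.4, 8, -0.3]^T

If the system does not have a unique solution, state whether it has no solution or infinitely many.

x_1 = 3, x_2 = 0, x_3 = 1

Row-reduce the augmented matrix:
R1 ← R1 / (-16/5).
R2 ← R2 − 16/5·R1.
R3 ← R3 + 1/10·R1.
R2 ← R2 / (-26/5).
R1 ← R1 − 21/32·R2.
R3 ← R3 + 1067/320·R2.
R3 ← R3 / (-3773/8320).
R1 ← R1 + 509/832·R3.
R2 ← R2 + 3/26·R3.
Reading off the reduced rows gives x_1 = 3, x_2 = 0, x_3 = 1.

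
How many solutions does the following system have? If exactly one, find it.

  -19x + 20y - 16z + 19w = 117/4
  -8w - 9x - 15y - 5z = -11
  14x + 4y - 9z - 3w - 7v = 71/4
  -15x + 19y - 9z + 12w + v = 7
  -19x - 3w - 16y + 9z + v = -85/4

x = 1, y = -1, z = -1, w = 11/4, v = -1

Row-reduce the augmented matrix:
R1 ← R1 / (-19).
R2 ← R2 + 9·R1.
R3 ← R3 − 14·R1.
R4 ← R4 + 15·R1.
R5 ← R5 + 19·R1.
R2 ← R2 / (-465/19).
R1 ← R1 + 20/19·R2.
R3 ← R3 − 356/19·R2.
R4 ← R4 − 61/19·R2.
R5 ← R5 + 36·R2.
R3 ← R3 / (-8749/465).
R1 ← R1 − 68/93·R3.
R2 ← R2 + 49/465·R3.
R4 ← R4 − 1846/465·R3.
R5 ← R5 − 3287/155·R3.
R4 ← R4 / (-3806/673).
R1 ← R1 + 3037/8749·R4.
R2 ← R2 − 6176/8749·R4.
R3 ← R3 − 937/8749·R4.
R5 ← R5 − 6433/8749·R4.
R5 ← R5 / (-343957/49478).
R1 ← R1 + 12011/49478·R5.
R2 ← R2 + 503/24739·R5.
R3 ← R3 − 17961/49478·R5.
R4 ← R4 − 321/3806·R5.
Reading off the reduced rows gives x = 1, y = -1, z = -1, w = 11/4, v = -1.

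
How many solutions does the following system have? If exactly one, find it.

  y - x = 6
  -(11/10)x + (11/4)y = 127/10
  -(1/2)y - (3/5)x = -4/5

Row-reduce:
R1 ← R1 / (-1).
R2 ← R2 + 11/10·R1.
R3 ← R3 + 3/5·R1.
R2 ← R2 / (33/20).
R1 ← R1 + 1·R2.
R3 ← R3 + 11/10·R2.
Row 3 reduces to 0 = -1/3, a contradiction. The system is inconsistent.

no solution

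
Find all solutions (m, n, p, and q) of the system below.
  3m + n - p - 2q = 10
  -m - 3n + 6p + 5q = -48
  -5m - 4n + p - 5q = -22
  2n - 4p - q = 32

m = 0, n = 4, p = -6, q = 0

Row-reduce the augmented matrix:
R1 ← R1 / (3).
R2 ← R2 + 1·R1.
R3 ← R3 + 5·R1.
R2 ← R2 / (-8/3).
R1 ← R1 − 1/3·R2.
R3 ← R3 + 7/3·R2.
R4 ← R4 − 2·R2.
R3 ← R3 / (-45/8).
R1 ← R1 − 3/8·R3.
R2 ← R2 + 17/8·R3.
R4 ← R4 − 1/4·R3.
R4 ← R4 / (77/45).
R1 ← R1 + 14/15·R4.
R2 ← R2 − 133/45·R4.
R3 ← R3 − 97/45·R4.
Reading off the reduced rows gives m = 0, n = 4, p = -6, q = 0.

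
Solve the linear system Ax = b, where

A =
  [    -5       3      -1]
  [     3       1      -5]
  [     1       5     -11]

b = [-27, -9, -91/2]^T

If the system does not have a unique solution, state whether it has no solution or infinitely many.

no solution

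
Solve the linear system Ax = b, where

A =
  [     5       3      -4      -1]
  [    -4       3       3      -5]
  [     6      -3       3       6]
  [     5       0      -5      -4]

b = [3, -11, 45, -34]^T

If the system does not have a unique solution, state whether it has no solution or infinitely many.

x_1 = 2, x_2 = 5, x_3 = 4, x_4 = 6

Row-reduce the augmented matrix:
R1 ← R1 / (5).
R2 ← R2 + 4·R1.
R3 ← R3 − 6·R1.
R4 ← R4 − 5·R1.
R2 ← R2 / (27/5).
R1 ← R1 − 3/5·R2.
R3 ← R3 + 33/5·R2.
R4 ← R4 + 3·R2.
R3 ← R3 / (68/9).
R1 ← R1 + 7/9·R3.
R2 ← R2 + 1/27·R3.
R4 ← R4 + 10/9·R3.
R4 ← R4 / (-211/34).
R1 ← R1 − 31/68·R4.
R2 ← R2 + 73/68·R4.
R3 ← R3 − 1/68·R4.
Reading off the reduced rows gives x_1 = 2, x_2 = 5, x_3 = 4, x_4 = 6.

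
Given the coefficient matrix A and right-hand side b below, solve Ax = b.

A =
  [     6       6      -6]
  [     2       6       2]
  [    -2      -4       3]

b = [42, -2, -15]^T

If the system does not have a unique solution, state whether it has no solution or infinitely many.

x_1 = 5, x_2 = -1, x_3 = -3

Row-reduce the augmented matrix:
R1 ← R1 / (6).
R2 ← R2 − 2·R1.
R3 ← R3 + 2·R1.
R2 ← R2 / (4).
R1 ← R1 − 1·R2.
R3 ← R3 + 2·R2.
R3 ← R3 / (3).
R1 ← R1 + 2·R3.
R2 ← R2 − 1·R3.
Reading off the reduced rows gives x_1 = 5, x_2 = -1, x_3 = -3.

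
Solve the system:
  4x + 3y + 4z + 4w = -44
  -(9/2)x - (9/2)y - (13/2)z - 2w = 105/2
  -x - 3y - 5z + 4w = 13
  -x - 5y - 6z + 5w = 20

no solution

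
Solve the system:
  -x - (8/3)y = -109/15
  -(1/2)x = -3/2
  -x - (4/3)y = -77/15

Row-reduce the augmented matrix:
R1 ← R1 / (-1).
R2 ← R2 + 1/2·R1.
R3 ← R3 + 1·R1.
R2 ← R2 / (4/3).
R1 ← R1 − 8/3·R2.
R3 ← R3 − 4/3·R2.
R3 reduces to 0 = 0, so the extra equation is consistent.
Reading off the reduced rows gives x = 3, y = 8/5.

x = 3, y = 8/5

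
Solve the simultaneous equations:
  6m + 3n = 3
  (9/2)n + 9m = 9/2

Row-reduce:
R1 ← R1 / (6).
R2 ← R2 − 9·R1.
Rank is 1 with 2 unknowns, leaving n free.

infinitely many solutions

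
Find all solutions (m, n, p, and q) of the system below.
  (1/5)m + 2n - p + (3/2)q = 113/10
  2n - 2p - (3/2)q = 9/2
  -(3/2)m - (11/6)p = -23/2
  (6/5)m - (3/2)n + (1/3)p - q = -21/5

Row-reduce the augmented matrix:
R1 ← R1 / (1/5).
R3 ← R3 + 3/2·R1.
R4 ← R4 − 6/5·R1.
R2 ← R2 / (2).
R1 ← R1 − 10·R2.
R3 ← R3 − 15·R2.
R4 ← R4 + 27/2·R2.
R3 ← R3 / (17/3).
R1 ← R1 − 5·R3.
R2 ← R2 + 1·R3.
R4 ← R4 + 43/6·R3.
R4 ← R4 / (1133/136).
R1 ← R1 + 165/34·R4.
R2 ← R2 − 219/68·R4.
R3 ← R3 − 135/34·R4.
Reading off the reduced rows gives m = 4, n = 6, p = 3, q = 1.

m = 4, n = 6, p = 3, q = 1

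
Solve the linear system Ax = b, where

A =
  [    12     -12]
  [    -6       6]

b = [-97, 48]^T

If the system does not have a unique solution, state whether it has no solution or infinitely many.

no solution

Row-reduce:
R1 ← R1 / (12).
R2 ← R2 + 6·R1.
Row 2 reduces to 0 = -1/2, a contradiction. The system is inconsistent.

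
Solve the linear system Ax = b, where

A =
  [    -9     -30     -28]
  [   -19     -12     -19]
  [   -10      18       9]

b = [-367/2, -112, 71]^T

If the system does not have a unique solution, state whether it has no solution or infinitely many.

Row-reduce:
R1 ← R1 / (-9).
R2 ← R2 + 19·R1.
R3 ← R3 + 10·R1.
R2 ← R2 / (154/3).
R1 ← R1 − 10/3·R2.
R3 ← R3 − 154/3·R2.
Row 3 reduces to 0 = -1/2, a contradiction. The system is inconsistent.

no solution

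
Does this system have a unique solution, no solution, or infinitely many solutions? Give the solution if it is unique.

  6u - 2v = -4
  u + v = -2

From equation 2: u = -2 − v.
Substitute into equation 1 and solve: v = -1.
Then u = -1.

u = -1, v = -1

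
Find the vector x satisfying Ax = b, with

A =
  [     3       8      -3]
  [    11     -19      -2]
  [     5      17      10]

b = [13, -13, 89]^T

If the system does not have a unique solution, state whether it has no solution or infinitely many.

x_1 = 3, x_2 = 2, x_3 = 4

Row-reduce the augmented matrix:
R1 ← R1 / (3).
R2 ← R2 − 11·R1.
R3 ← R3 − 5·R1.
R2 ← R2 / (-145/3).
R1 ← R1 − 8/3·R2.
R3 ← R3 − 11/3·R2.
R3 ← R3 / (2274/145).
R1 ← R1 + 73/145·R3.
R2 ← R2 + 27/145·R3.
Reading off the reduced rows gives x_1 = 3, x_2 = 2, x_3 = 4.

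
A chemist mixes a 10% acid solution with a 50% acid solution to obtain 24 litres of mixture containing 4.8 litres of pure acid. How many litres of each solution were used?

Let a = litres of solution A, b = litres of solution B.
  a + b = 24
  (1/10)a + (1/2)b = 24/5
Row-reduce the augmented matrix:
R2 ← R2 − 1/10·R1.
R2 ← R2 / (2/5).
R1 ← R1 − 1·R2.
Reading off the reduced rows gives a = 18, b = 6.

litres of solution A: 18, litres of solution B: 6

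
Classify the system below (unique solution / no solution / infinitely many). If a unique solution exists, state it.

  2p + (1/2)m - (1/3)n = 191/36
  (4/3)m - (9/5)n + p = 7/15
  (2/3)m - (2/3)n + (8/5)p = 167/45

Row-reduce the augmented matrix:
R1 ← R1 / (1/2).
R2 ← R2 − 4/3·R1.
R3 ← R3 − 2/3·R1.
R2 ← R2 / (-41/45).
R1 ← R1 + 2/3·R2.
R3 ← R3 + 2/9·R2.
R3 ← R3 / (-2/205).
R1 ← R1 − 294/41·R3.
R2 ← R2 − 195/41·R3.
Reading off the reduced rows gives m = 3/2, n = 7/3, p = 8/3.

m = 3/2, n = 7/3, p = 8/3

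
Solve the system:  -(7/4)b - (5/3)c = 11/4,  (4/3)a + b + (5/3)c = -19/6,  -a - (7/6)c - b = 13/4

a = -2, b = -3, c = 3/2

Row-reduce the augmented matrix:
Swap R1 and R2.
R1 ← R1 / (4/3).
R3 ← R3 + 1·R1.
R2 ← R2 / (-7/4).
R1 ← R1 − 3/4·R2.
R3 ← R3 + 1/4·R2.
R3 ← R3 / (9/28).
R1 ← R1 − 15/28·R3.
R2 ← R2 − 20/21·R3.
Reading off the reduced rows gives a = -2, b = -3, c = 3/2.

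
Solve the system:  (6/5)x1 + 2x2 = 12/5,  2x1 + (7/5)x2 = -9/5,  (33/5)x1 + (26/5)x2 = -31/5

no solution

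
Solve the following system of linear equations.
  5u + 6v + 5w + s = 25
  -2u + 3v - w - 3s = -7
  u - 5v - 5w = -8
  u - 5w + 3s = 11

u = 2, v = 2, w = 0, s = 3

Row-reduce the augmented matrix:
R1 ← R1 / (5).
R2 ← R2 + 2·R1.
R3 ← R3 − 1·R1.
R4 ← R4 − 1·R1.
R2 ← R2 / (27/5).
R1 ← R1 − 6/5·R2.
R3 ← R3 + 31/5·R2.
R4 ← R4 + 6/5·R2.
R3 ← R3 / (-131/27).
R1 ← R1 − 7/9·R3.
R2 ← R2 − 5/27·R3.
R4 ← R4 + 52/9·R3.
R4 ← R4 / (788/131).
R1 ← R1 − 35/131·R4.
R2 ← R2 + 79/131·R4.
R3 ← R3 − 86/131·R4.
Reading off the reduced rows gives u = 2, v = 2, w = 0, s = 3.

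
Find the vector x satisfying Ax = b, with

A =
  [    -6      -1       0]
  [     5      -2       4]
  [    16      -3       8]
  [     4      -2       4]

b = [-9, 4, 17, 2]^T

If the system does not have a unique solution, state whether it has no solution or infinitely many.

Row-reduce the augmented matrix:
R1 ← R1 / (-6).
R2 ← R2 − 5·R1.
R3 ← R3 − 16·R1.
R4 ← R4 − 4·R1.
R2 ← R2 / (-17/6).
R1 ← R1 − 1/6·R2.
R3 ← R3 + 17/3·R2.
R4 ← R4 + 8/3·R2.
Swap R3 and R4.
R3 ← R3 / (4/17).
R1 ← R1 − 4/17·R3.
R2 ← R2 + 24/17·R3.
R4 reduces to 0 = 0, so the extra equation is consistent.
Reading off the reduced rows gives x_1 = 2, x_2 = -3, x_3 = -3.

x_1 = 2, x_2 = -3, x_3 = -3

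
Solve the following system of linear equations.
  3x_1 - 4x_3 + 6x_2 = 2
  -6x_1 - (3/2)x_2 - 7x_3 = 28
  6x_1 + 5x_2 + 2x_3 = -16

Row-reduce:
R1 ← R1 / (3).
R2 ← R2 + 6·R1.
R3 ← R3 − 6·R1.
R2 ← R2 / (21/2).
R1 ← R1 − 2·R2.
R3 ← R3 + 7·R2.
Row 3 reduces to 0 = 4/3, a contradiction. The system is inconsistent.

no solution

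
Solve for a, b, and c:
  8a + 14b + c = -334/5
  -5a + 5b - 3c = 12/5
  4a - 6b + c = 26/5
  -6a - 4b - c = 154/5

a = -3, b = -3, c = -4/5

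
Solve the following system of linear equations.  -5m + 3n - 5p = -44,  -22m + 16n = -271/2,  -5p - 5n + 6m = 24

Row-reduce:
R1 ← R1 / (-5).
R2 ← R2 + 22·R1.
R3 ← R3 − 6·R1.
R2 ← R2 / (14/5).
R1 ← R1 + 3/5·R2.
R3 ← R3 + 7/5·R2.
Row 3 reduces to 0 = 1/4, a contradiction. The system is inconsistent.

no solution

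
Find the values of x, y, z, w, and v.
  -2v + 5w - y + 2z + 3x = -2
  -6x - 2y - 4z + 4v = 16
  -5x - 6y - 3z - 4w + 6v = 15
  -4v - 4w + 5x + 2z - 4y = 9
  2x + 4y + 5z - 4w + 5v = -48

x = -3, y = -3, z = -2, w = 0, v = -4

Row-reduce the augmented matrix:
R1 ← R1 / (3).
R2 ← R2 + 6·R1.
R3 ← R3 + 5·R1.
R4 ← R4 − 5·R1.
R5 ← R5 − 2·R1.
R2 ← R2 / (-4).
R1 ← R1 + 1/3·R2.
R3 ← R3 + 23/3·R2.
R4 ← R4 + 7/3·R2.
R5 ← R5 − 14/3·R2.
R3 ← R3 / (1/3).
R1 ← R1 − 2/3·R3.
R4 ← R4 + 4/3·R3.
R5 ← R5 − 11/3·R3.
R4 ← R4 / (-155/2).
R1 ← R1 − 61/2·R4.
R2 ← R2 + 5/2·R4.
R3 ← R3 + 89/2·R4.
R5 ← R5 − 335/2·R4.
R5 ← R5 / (-43/31).
R1 ← R1 + 64/31·R5.
R2 ← R2 + 10/31·R5.
R3 ← R3 − 70/31·R5.
R4 ← R4 + 4/31·R5.
Reading off the reduced rows gives x = -3, y = -3, z = -2, w = 0, v = -4.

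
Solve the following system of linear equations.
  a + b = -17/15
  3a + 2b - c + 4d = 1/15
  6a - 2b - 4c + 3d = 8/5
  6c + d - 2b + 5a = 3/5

a = -1/3, b = -4/5, c = 0, d = 2/3

Row-reduce the augmented matrix:
R2 ← R2 − 3·R1.
R3 ← R3 − 6·R1.
R4 ← R4 − 5·R1.
R2 ← R2 / (-1).
R1 ← R1 − 1·R2.
R3 ← R3 + 8·R2.
R4 ← R4 + 7·R2.
R3 ← R3 / (4).
R1 ← R1 + 1·R3.
R2 ← R2 − 1·R3.
R4 ← R4 − 13·R3.
R4 ← R4 / (269/4).
R1 ← R1 + 13/4·R4.
R2 ← R2 − 13/4·R4.
R3 ← R3 + 29/4·R4.
Reading off the reduced rows gives a = -1/3, b = -4/5, c = 0, d = 2/3.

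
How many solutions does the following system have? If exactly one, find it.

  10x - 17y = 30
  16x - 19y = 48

x = 3, y = 0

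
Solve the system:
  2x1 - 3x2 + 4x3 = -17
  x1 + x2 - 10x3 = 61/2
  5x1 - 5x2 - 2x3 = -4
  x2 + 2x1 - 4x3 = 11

no solution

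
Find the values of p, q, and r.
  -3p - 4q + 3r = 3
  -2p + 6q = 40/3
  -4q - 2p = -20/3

Row-reduce the augmented matrix:
R1 ← R1 / (-3).
R2 ← R2 + 2·R1.
R3 ← R3 + 2·R1.
R2 ← R2 / (26/3).
R1 ← R1 − 4/3·R2.
R3 ← R3 + 4/3·R2.
R3 ← R3 / (-30/13).
R1 ← R1 + 9/13·R3.
R2 ← R2 + 3/13·R3.
Reading off the reduced rows gives p = -2/3, q = 2, r = 3.

p = -2/3, q = 2, r = 3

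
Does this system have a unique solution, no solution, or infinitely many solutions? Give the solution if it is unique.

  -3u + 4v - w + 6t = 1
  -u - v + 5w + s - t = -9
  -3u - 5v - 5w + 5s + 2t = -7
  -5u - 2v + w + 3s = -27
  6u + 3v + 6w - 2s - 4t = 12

u = 5, v = -2, w = 0, s = -2, t = 4

Row-reduce the augmented matrix:
R1 ← R1 / (-3).
R2 ← R2 + 1·R1.
R3 ← R3 + 3·R1.
R4 ← R4 + 5·R1.
R5 ← R5 − 6·R1.
R2 ← R2 / (-7/3).
R1 ← R1 + 4/3·R2.
R3 ← R3 + 9·R2.
R4 ← R4 + 26/3·R2.
R5 ← R5 − 11·R2.
R3 ← R3 / (-172/7).
R1 ← R1 + 19/7·R3.
R2 ← R2 + 16/7·R3.
R4 ← R4 + 120/7·R3.
R5 ← R5 − 204/7·R3.
R4 ← R4 / (-65/43).
R1 ← R1 + 30/43·R4.
R2 ← R2 + 23/43·R4.
R3 ← R3 + 2/43·R4.
R5 ← R5 − 175/43·R4.
R5 ← R5 / (-108/13).
R1 ← R1 − 41/52·R5.
R2 ← R2 − 133/65·R5.
R3 ← R3 + 47/260·R5.
R4 ← R4 − 178/65·R5.
Reading off the reduced rows gives u = 5, v = -2, w = 0, s = -2, t = 4.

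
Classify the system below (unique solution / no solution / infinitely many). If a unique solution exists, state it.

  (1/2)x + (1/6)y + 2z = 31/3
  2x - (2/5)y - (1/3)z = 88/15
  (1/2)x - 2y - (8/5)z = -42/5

x = 4, y = 2, z = 4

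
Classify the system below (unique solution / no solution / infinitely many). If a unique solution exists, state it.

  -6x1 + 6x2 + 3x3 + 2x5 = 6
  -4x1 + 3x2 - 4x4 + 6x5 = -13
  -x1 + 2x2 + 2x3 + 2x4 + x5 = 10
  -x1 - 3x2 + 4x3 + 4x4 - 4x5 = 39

infinitely many solutions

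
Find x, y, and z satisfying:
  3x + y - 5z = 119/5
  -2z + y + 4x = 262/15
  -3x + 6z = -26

x = 8/3, y = 4/5, z = -3

Row-reduce the augmented matrix:
R1 ← R1 / (3).
R2 ← R2 − 4·R1.
R3 ← R3 + 3·R1.
R2 ← R2 / (-1/3).
R1 ← R1 − 1/3·R2.
R3 ← R3 − 1·R2.
R3 ← R3 / (15).
R1 ← R1 − 3·R3.
R2 ← R2 + 14·R3.
Reading off the reduced rows gives x = 8/3, y = 4/5, z = -3.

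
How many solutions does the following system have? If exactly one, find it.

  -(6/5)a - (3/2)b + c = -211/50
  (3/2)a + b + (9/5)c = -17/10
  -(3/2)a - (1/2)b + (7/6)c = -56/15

a = 3/5, b = 1, c = -2

Row-reduce the augmented matrix:
R1 ← R1 / (-6/5).
R2 ← R2 − 3/2·R1.
R3 ← R3 + 3/2·R1.
R2 ← R2 / (-7/8).
R1 ← R1 − 5/4·R2.
R3 ← R3 − 11/8·R2.
R3 ← R3 / (989/210).
R1 ← R1 − 74/21·R3.
R2 ← R2 + 122/35·R3.
Reading off the reduced rows gives a = 3/5, b = 1, c = -2.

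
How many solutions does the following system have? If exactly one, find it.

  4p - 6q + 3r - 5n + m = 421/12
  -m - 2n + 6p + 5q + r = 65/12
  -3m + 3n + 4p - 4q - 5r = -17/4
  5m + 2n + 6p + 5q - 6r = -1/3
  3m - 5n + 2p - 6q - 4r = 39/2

Row-reduce the augmented matrix:
R2 ← R2 + 1·R1.
R3 ← R3 + 3·R1.
R4 ← R4 − 5·R1.
R5 ← R5 − 3·R1.
R2 ← R2 / (-7).
R1 ← R1 + 5·R2.
R3 ← R3 + 12·R2.
R4 ← R4 − 27·R2.
R5 ← R5 − 10·R2.
R3 ← R3 / (-8/7).
R1 ← R1 + 22/7·R3.
R2 ← R2 + 10/7·R3.
R4 ← R4 − 172/7·R3.
R5 ← R5 − 30/7·R3.
R4 ← R4 / (-405).
R1 ← R1 − 101/2·R4.
R2 ← R2 − 51/2·R4.
R3 ← R3 − 71/4·R4.
R5 ← R5 + 131/2·R4.
R5 ← R5 / (-5803/810).
R1 ← R1 + 287/810·R5.
R2 ← R2 + 329/270·R5.
R3 ← R3 + 707/1620·R5.
R4 ← R4 − 67/405·R5.
Reading off the reduced rows gives m = 7/3, n = -1, p = 9/4, q = -2, r = 9/4.

m = 7/3, n = -1, p = 9/4, q = -2, r = 9/4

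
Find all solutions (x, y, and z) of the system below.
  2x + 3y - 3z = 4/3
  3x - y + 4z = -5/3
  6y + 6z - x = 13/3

x = -1/3, y = 2/3, z = 0

Row-reduce the augmented matrix:
R1 ← R1 / (2).
R2 ← R2 − 3·R1.
R3 ← R3 + 1·R1.
R2 ← R2 / (-11/2).
R1 ← R1 − 3/2·R2.
R3 ← R3 − 15/2·R2.
R3 ← R3 / (177/11).
R1 ← R1 − 9/11·R3.
R2 ← R2 + 17/11·R3.
Reading off the reduced rows gives x = -1/3, y = 2/3, z = 0.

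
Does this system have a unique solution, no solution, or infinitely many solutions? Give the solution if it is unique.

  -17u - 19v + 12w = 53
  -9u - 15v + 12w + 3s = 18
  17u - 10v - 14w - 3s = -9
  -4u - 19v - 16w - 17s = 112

u = -2, v = -1, w = 0, s = -5

Row-reduce the augmented matrix:
R1 ← R1 / (-17).
R2 ← R2 + 9·R1.
R3 ← R3 − 17·R1.
R4 ← R4 + 4·R1.
R2 ← R2 / (-84/17).
R1 ← R1 − 19/17·R2.
R3 ← R3 + 29·R2.
R4 ← R4 + 247/17·R2.
R3 ← R3 / (-246/7).
R1 ← R1 − 4/7·R3.
R2 ← R2 + 8/7·R3.
R4 ← R4 + 248/7·R3.
R4 ← R4 / (-2483/492).
R1 ← R1 − 169/492·R4.
R2 ← R2 − 31/492·R4.
R3 ← R3 − 577/984·R4.
Reading off the reduced rows gives u = -2, v = -1, w = 0, s = -5.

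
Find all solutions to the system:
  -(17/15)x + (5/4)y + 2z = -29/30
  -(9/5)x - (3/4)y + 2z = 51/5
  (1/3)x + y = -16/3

no solution

Row-reduce:
R1 ← R1 / (-17/15).
R2 ← R2 + 9/5·R1.
R3 ← R3 − 1/3·R1.
R2 ← R2 / (-93/34).
R1 ← R1 + 75/68·R2.
R3 ← R3 − 93/68·R2.
Row 3 reduces to 0 = 1/4, a contradiction. The system is inconsistent.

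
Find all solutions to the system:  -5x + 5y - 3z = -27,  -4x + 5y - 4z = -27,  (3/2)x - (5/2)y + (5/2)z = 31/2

Row-reduce:
R1 ← R1 / (-5).
R2 ← R2 + 4·R1.
R3 ← R3 − 3/2·R1.
R1 ← R1 + 1·R2.
R3 ← R3 + 1·R2.
Row 3 reduces to 0 = 2, a contradiction. The system is inconsistent.

no solution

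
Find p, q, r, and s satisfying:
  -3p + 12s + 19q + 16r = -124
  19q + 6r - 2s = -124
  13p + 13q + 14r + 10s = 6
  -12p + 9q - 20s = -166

p = 6, q = -6, r = -1, s = 2

Row-reduce the augmented matrix:
R1 ← R1 / (-3).
R3 ← R3 − 13·R1.
R4 ← R4 + 12·R1.
R2 ← R2 / (19).
R1 ← R1 + 19/3·R2.
R3 ← R3 − 286/3·R2.
R4 ← R4 + 67·R2.
R3 ← R3 / (3034/57).
R1 ← R1 + 10/3·R3.
R2 ← R2 − 6/19·R3.
R4 ← R4 + 814/19·R3.
R4 ← R4 / (-700/41).
R1 ← R1 + 236/1517·R4.
R2 ← R2 + 808/1517·R4.
R3 ← R3 − 2053/1517·R4.
Reading off the reduced rows gives p = 6, q = -6, r = -1, s = 2.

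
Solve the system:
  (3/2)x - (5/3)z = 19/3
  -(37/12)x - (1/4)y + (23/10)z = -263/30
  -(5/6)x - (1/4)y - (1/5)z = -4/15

Row-reduce:
R1 ← R1 / (3/2).
R2 ← R2 + 37/12·R1.
R3 ← R3 + 5/6·R1.
R2 ← R2 / (-1/4).
R3 ← R3 + 1/4·R2.
Row 3 reduces to 0 = -1, a contradiction. The system is inconsistent.

no solution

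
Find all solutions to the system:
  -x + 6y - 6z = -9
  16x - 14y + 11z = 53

infinitely many solutions

Row-reduce:
R1 ← R1 / (-1).
R2 ← R2 − 16·R1.
R2 ← R2 / (82).
R1 ← R1 + 6·R2.
Rank is 2 with 3 unknowns, leaving z free.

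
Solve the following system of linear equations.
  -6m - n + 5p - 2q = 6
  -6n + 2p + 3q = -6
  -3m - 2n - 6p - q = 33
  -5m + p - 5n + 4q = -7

m = -1, n = -3, p = -3, q = -6

Row-reduce the augmented matrix:
R1 ← R1 / (-6).
R3 ← R3 + 3·R1.
R4 ← R4 + 5·R1.
R2 ← R2 / (-6).
R1 ← R1 − 1/6·R2.
R3 ← R3 + 3/2·R2.
R4 ← R4 + 25/6·R2.
R3 ← R3 / (-9).
R1 ← R1 + 7/9·R3.
R2 ← R2 + 1/3·R3.
R4 ← R4 + 41/9·R3.
R4 ← R4 / (107/27).
R1 ← R1 − 13/27·R4.
R2 ← R2 + 17/36·R4.
R3 ← R3 − 1/12·R4.
Reading off the reduced rows gives m = -1, n = -3, p = -3, q = -6.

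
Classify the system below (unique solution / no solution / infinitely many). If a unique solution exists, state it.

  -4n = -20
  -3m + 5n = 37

m = -4, n = 5

Row-reduce the augmented matrix:
Swap R1 and R2.
R1 ← R1 / (-3).
R2 ← R2 / (-4).
R1 ← R1 + 5/3·R2.
Reading off the reduced rows gives m = -4, n = 5.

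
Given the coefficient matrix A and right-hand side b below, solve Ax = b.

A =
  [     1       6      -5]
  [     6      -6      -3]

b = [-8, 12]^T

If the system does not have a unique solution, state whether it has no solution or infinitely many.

infinitely many solutions

Row-reduce:
R2 ← R2 − 6·R1.
R2 ← R2 / (-42).
R1 ← R1 − 6·R2.
Rank is 2 with 3 unknowns, leaving x_3 free.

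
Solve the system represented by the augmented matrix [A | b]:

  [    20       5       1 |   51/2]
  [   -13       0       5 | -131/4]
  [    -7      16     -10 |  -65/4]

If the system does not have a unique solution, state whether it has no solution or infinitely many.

x_1 = 7/4, x_2 = -3/2, x_3 = -2

Row-reduce the augmented matrix:
R1 ← R1 / (20).
R2 ← R2 + 13·R1.
R3 ← R3 + 7·R1.
R2 ← R2 / (13/4).
R1 ← R1 − 1/4·R2.
R3 ← R3 − 71/4·R2.
R3 ← R3 / (-2633/65).
R1 ← R1 + 5/13·R3.
R2 ← R2 − 113/65·R3.
Reading off the reduced rows gives x_1 = 7/4, x_2 = -3/2, x_3 = -2.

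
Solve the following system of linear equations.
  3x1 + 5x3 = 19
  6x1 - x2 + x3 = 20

infinitely many solutions

Row-reduce:
R1 ← R1 / (3).
R2 ← R2 − 6·R1.
R2 ← R2 / (-1).
Rank is 2 with 3 unknowns, leaving x3 free.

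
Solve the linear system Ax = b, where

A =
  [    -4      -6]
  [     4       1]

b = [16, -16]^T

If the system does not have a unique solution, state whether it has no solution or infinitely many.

x_1 = -4, x_2 = 0

Row-reduce the augmented matrix:
R1 ← R1 / (-4).
R2 ← R2 − 4·R1.
R2 ← R2 / (-5).
R1 ← R1 − 3/2·R2.
Reading off the reduced rows gives x_1 = -4, x_2 = 0.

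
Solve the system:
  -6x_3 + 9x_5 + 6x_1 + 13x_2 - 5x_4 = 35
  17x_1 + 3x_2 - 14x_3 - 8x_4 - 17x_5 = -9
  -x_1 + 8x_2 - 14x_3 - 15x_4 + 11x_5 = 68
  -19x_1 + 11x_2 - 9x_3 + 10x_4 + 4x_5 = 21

infinitely many solutions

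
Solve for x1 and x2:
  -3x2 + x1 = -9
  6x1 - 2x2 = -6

x1 = 0, x2 = 3

From equation 1: x1 = -9 + 3·x2.
Substitute into equation 2 and solve: x2 = 3.
Then x1 = 0.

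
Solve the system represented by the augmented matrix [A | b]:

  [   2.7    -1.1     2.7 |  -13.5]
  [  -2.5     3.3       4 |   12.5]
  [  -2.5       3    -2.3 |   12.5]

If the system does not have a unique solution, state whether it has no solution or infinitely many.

x_1 = -5, x_2 = 0, x_3 = 0

Row-reduce the augmented matrix:
R1 ← R1 / (27/10).
R2 ← R2 + 5/2·R1.
R3 ← R3 + 5/2·R1.
R2 ← R2 / (308/135).
R1 ← R1 + 11/27·R2.
R3 ← R3 − 107/54·R2.
R3 ← R3 / (-33543/6160).
R1 ← R1 − 121/56·R3.
R2 ← R2 − 1755/616·R3.
Reading off the reduced rows gives x_1 = -5, x_2 = 0, x_3 = 0.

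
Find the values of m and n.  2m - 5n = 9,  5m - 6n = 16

m = 2, n = -1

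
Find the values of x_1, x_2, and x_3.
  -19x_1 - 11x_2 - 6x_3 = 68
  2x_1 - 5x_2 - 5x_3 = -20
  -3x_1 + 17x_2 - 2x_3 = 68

x_1 = -5, x_2 = 3, x_3 = -1

Row-reduce the augmented matrix:
R1 ← R1 / (-19).
R2 ← R2 − 2·R1.
R3 ← R3 + 3·R1.
R2 ← R2 / (-117/19).
R1 ← R1 − 11/19·R2.
R3 ← R3 − 356/19·R2.
R3 ← R3 / (-2128/117).
R1 ← R1 + 25/117·R3.
R2 ← R2 − 107/117·R3.
Reading off the reduced rows gives x_1 = -5, x_2 = 3, x_3 = -1.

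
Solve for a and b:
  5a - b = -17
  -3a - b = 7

a = -3, b = 2

From equation 1: b = 17 + 5·a.
Substitute into equation 2 and solve: a = -3.
Then b = 2.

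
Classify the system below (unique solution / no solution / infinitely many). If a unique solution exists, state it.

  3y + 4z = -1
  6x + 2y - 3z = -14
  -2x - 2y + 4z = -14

Row-reduce the augmented matrix:
Swap R1 and R2.
R1 ← R1 / (6).
R3 ← R3 + 2·R1.
R2 ← R2 / (3).
R1 ← R1 − 1/3·R2.
R3 ← R3 + 4/3·R2.
R3 ← R3 / (43/9).
R1 ← R1 + 17/18·R3.
R2 ← R2 − 4/3·R3.
Reading off the reduced rows gives x = -6, y = 5, z = -4.

x = -6, y = 5, z = -4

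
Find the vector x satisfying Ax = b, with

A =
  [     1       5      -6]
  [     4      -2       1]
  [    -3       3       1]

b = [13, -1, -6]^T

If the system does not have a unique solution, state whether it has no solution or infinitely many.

x_1 = 0, x_2 = -1, x_3 = -3

Row-reduce the augmented matrix:
R2 ← R2 − 4·R1.
R3 ← R3 + 3·R1.
R2 ← R2 / (-22).
R1 ← R1 − 5·R2.
R3 ← R3 − 18·R2.
R3 ← R3 / (38/11).
R1 ← R1 + 7/22·R3.
R2 ← R2 + 25/22·R3.
Reading off the reduced rows gives x_1 = 0, x_2 = -1, x_3 = -3.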